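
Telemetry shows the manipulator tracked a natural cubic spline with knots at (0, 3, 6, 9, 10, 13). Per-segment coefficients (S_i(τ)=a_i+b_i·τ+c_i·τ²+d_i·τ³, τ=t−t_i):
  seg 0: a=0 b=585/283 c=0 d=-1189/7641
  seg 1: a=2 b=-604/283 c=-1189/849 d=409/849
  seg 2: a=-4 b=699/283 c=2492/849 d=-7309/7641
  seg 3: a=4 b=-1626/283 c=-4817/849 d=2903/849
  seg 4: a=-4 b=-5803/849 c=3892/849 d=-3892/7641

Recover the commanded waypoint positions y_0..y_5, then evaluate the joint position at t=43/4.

y_0=0 y_1=2 y_2=-4 y_3=4 y_4=-4 y_5=3
S(43/4) = -30621/4528

y_0 = S_0(0) = a_0 = 0
y_1 = S_1(0) = a_1 = 2
y_2 = S_2(0) = a_2 = -4
y_3 = S_3(0) = a_3 = 4
y_4 = S_4(0) = a_4 = -4
y_5 = S_4(3) = 3
t_q=43/4 is in segment 4 (τ=3/4); S_4(τ)=-30621/4528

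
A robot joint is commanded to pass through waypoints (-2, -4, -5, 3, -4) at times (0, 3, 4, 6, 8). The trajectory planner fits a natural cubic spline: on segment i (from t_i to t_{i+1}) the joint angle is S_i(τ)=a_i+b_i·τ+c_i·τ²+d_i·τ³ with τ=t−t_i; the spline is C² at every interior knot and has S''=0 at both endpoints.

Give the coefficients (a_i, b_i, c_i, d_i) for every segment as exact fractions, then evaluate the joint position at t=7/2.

  seg 0: a=-2 b=-61/1032 c=0 d=-209/3096
  seg 1: a=-4 b=-971/516 c=-209/344 d=1537/1032
  seg 2: a=-5 b=1415/1032 c=166/43 d=-5255/4128
  seg 3: a=3 b=793/516 c=-2599/688 d=2599/4128
S(7/2) = -13503/2752

Δ: Δ0=-2/3, Δ1=-1, Δ2=4, Δ3=-7/2
row 1: diag=8, rhs=-2; c'=1/8, d'=-1/4
row 2: denom=6−1·1/8=47/8; d'=(30−1·-1/4)/(47/8)=242/47
row 3: denom=8−2·16/47=344/47; d'=(-45−2·242/47)/(344/47)=-2599/344
back: M3=-2599/344
back: M2=242/47−16/47·-2599/344=332/43
back: M1=-1/4−1/8·332/43=-209/172
M: M0=0, M1=-209/172, M2=332/43, M3=-2599/344, M4=0
seg 0: a=-2, c=M0/2=0, d=(M1−M0)/(6·3)=-209/3096, b=Δ0−h0·(2M0+M1)/6=-61/1032
seg 1: a=-4, c=M1/2=-209/344, d=(M2−M1)/(6·1)=1537/1032, b=Δ1−h1·(2M1+M2)/6=-971/516
seg 2: a=-5, c=M2/2=166/43, d=(M3−M2)/(6·2)=-5255/4128, b=Δ2−h2·(2M2+M3)/6=1415/1032
seg 3: a=3, c=M3/2=-2599/688, d=(M4−M3)/(6·2)=2599/4128, b=Δ3−h3·(2M3+M4)/6=793/516
t_q=7/2 → seg 1, τ=1/2; S=-4+-971/516·τ+-209/344·τ²+1537/1032·τ³=-13503/2752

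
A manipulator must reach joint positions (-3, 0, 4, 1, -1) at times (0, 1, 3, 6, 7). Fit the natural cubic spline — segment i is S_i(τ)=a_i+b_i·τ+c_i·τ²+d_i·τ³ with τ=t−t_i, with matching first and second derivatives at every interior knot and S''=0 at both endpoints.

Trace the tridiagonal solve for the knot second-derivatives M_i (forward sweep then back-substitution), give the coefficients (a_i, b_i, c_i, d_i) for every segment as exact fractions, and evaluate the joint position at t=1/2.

Δ: Δ0=3, Δ1=2, Δ2=-1, Δ3=-2
row 1: diag=6, rhs=-6; c'=1/3, d'=-1
row 2: denom=10−2·1/3=28/3; d'=(-18−2·-1)/(28/3)=-12/7
row 3: denom=8−3·9/28=197/28; d'=(-6−3·-12/7)/(197/28)=-24/197
back: M3=-24/197
back: M2=-12/7−9/28·-24/197=-330/197
back: M1=-1−1/3·-330/197=-87/197
M: M0=0, M1=-87/197, M2=-330/197, M3=-24/197, M4=0
seg 0: a=-3, c=M0/2=0, d=(M1−M0)/(6·1)=-29/394, b=Δ0−h0·(2M0+M1)/6=1211/394
seg 1: a=0, c=M1/2=-87/394, d=(M2−M1)/(6·2)=-81/788, b=Δ1−h1·(2M1+M2)/6=562/197
seg 2: a=4, c=M2/2=-165/197, d=(M3−M2)/(6·3)=17/197, b=Δ2−h2·(2M2+M3)/6=145/197
seg 3: a=1, c=M3/2=-12/197, d=(M4−M3)/(6·1)=4/197, b=Δ3−h3·(2M3+M4)/6=-386/197
t_q=1/2 → seg 0, τ=1/2; S=-3+1211/394·τ+0·τ²+-29/394·τ³=-4641/3152

  seg 0: a=-3 b=1211/394 c=0 d=-29/394
  seg 1: a=0 b=562/197 c=-87/394 d=-81/788
  seg 2: a=4 b=145/197 c=-165/197 d=17/197
  seg 3: a=1 b=-386/197 c=-12/197 d=4/197
S(1/2) = -4641/3152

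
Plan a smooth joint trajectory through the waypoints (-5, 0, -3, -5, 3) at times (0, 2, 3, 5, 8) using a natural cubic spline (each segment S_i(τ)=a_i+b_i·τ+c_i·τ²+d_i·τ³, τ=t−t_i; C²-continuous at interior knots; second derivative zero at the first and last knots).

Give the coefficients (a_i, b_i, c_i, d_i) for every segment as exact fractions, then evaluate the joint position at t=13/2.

  seg 0: a=-5 b=4369/978 c=0 d=-481/978
  seg 1: a=0 b=-1403/978 c=-481/163 d=1355/978
  seg 2: a=-3 b=-1555/489 c=393/326 d=-113/1956
  seg 3: a=-5 b=464/489 c=140/163 d=-140/1467
S(13/2) = -641/326

Δ: Δ0=5/2, Δ1=-3, Δ2=-1, Δ3=8/3
row 1: diag=6, rhs=-33; c'=1/6, d'=-11/2
row 2: denom=6−1·1/6=35/6; d'=(12−1·-11/2)/(35/6)=3
row 3: denom=10−2·12/35=326/35; d'=(22−2·3)/(326/35)=280/163
back: M3=280/163
back: M2=3−12/35·280/163=393/163
back: M1=-11/2−1/6·393/163=-962/163
M: M0=0, M1=-962/163, M2=393/163, M3=280/163, M4=0
seg 0: a=-5, c=M0/2=0, d=(M1−M0)/(6·2)=-481/978, b=Δ0−h0·(2M0+M1)/6=4369/978
seg 1: a=0, c=M1/2=-481/163, d=(M2−M1)/(6·1)=1355/978, b=Δ1−h1·(2M1+M2)/6=-1403/978
seg 2: a=-3, c=M2/2=393/326, d=(M3−M2)/(6·2)=-113/1956, b=Δ2−h2·(2M2+M3)/6=-1555/489
seg 3: a=-5, c=M3/2=140/163, d=(M4−M3)/(6·3)=-140/1467, b=Δ3−h3·(2M3+M4)/6=464/489
t_q=13/2 → seg 3, τ=3/2; S=-5+464/489·τ+140/163·τ²+-140/1467·τ³=-641/326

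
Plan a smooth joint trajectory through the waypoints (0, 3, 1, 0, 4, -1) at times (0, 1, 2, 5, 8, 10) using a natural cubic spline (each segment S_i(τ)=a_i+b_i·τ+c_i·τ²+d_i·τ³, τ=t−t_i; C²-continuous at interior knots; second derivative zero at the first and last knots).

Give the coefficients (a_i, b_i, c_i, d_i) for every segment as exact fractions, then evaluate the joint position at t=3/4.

  seg 0: a=0 b=8889/2054 c=0 d=-2727/2054
  seg 1: a=3 b=354/1027 c=-8181/2054 d=3365/2054
  seg 2: a=1 b=-5559/2054 c=957/1027 d=-2603/55458
  seg 3: a=0 b=1661/1027 c=3139/6162 d=-859/4266
  seg 4: a=4 b=-1567/2054 c=-1338/1027 d=223/1027
S(3/4) = 353043/131456

Δ: Δ0=3, Δ1=-2, Δ2=-1/3, Δ3=4/3, Δ4=-5/2
row 1: diag=4, rhs=-30; c'=1/4, d'=-15/2
row 2: denom=8−1·1/4=31/4; d'=(10−1·-15/2)/(31/4)=70/31
row 3: denom=12−3·12/31=336/31; d'=(10−3·70/31)/(336/31)=25/84
row 4: denom=10−3·31/112=1027/112; d'=(-23−3·25/84)/(1027/112)=-2676/1027
back: M4=-2676/1027
back: M3=25/84−31/112·-2676/1027=3139/3081
back: M2=70/31−12/31·3139/3081=1914/1027
back: M1=-15/2−1/4·1914/1027=-8181/1027
M: M0=0, M1=-8181/1027, M2=1914/1027, M3=3139/3081, M4=-2676/1027, M5=0
seg 0: a=0, c=M0/2=0, d=(M1−M0)/(6·1)=-2727/2054, b=Δ0−h0·(2M0+M1)/6=8889/2054
seg 1: a=3, c=M1/2=-8181/2054, d=(M2−M1)/(6·1)=3365/2054, b=Δ1−h1·(2M1+M2)/6=354/1027
seg 2: a=1, c=M2/2=957/1027, d=(M3−M2)/(6·3)=-2603/55458, b=Δ2−h2·(2M2+M3)/6=-5559/2054
seg 3: a=0, c=M3/2=3139/6162, d=(M4−M3)/(6·3)=-859/4266, b=Δ3−h3·(2M3+M4)/6=1661/1027
seg 4: a=4, c=M4/2=-1338/1027, d=(M5−M4)/(6·2)=223/1027, b=Δ4−h4·(2M4+M5)/6=-1567/2054
t_q=3/4 → seg 0, τ=3/4; S=0+8889/2054·τ+0·τ²+-2727/2054·τ³=353043/131456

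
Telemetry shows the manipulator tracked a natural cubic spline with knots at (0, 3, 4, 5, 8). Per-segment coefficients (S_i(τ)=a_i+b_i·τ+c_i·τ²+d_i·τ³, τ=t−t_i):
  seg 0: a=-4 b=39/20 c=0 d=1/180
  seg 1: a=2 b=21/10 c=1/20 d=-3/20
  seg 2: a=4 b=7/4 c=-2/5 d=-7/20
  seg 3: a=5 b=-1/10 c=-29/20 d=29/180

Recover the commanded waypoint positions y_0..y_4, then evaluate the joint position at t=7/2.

y_0=-4 y_1=2 y_2=4 y_3=5 y_4=-4
S(7/2) = 487/160

y_0 = S_0(0) = a_0 = -4
y_1 = S_1(0) = a_1 = 2
y_2 = S_2(0) = a_2 = 4
y_3 = S_3(0) = a_3 = 5
y_4 = S_3(3) = -4
t_q=7/2 is in segment 1 (τ=1/2); S_1(τ)=487/160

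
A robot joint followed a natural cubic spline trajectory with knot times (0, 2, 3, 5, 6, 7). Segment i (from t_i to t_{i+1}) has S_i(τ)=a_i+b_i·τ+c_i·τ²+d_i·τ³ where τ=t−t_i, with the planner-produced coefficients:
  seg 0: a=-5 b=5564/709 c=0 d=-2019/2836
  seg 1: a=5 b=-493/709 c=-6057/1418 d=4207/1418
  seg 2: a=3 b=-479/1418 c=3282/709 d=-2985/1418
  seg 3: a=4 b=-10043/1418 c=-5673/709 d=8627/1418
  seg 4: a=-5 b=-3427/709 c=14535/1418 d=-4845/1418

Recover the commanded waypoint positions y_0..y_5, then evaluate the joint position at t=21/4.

y_0=-5 y_1=5 y_2=3 y_3=4 y_4=-5 y_5=-3
S(21/4) = 165563/90752

y_0 = S_0(0) = a_0 = -5
y_1 = S_1(0) = a_1 = 5
y_2 = S_2(0) = a_2 = 3
y_3 = S_3(0) = a_3 = 4
y_4 = S_4(0) = a_4 = -5
y_5 = S_4(1) = -3
t_q=21/4 is in segment 3 (τ=1/4); S_3(τ)=165563/90752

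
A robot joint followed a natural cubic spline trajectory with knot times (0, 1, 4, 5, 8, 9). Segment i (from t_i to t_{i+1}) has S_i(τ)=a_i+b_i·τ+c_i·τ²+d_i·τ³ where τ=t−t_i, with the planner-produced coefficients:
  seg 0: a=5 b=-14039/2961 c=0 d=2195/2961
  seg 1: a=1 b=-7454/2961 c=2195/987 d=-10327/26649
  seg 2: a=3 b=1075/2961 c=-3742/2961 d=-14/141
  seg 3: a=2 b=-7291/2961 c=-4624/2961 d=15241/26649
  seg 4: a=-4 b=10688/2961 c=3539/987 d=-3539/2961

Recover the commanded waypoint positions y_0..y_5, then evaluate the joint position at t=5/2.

y_0 = S_0(0) = a_0 = 5
y_1 = S_1(0) = a_1 = 1
y_2 = S_2(0) = a_2 = 3
y_3 = S_3(0) = a_3 = 2
y_4 = S_4(0) = a_4 = -4
y_5 = S_4(1) = 2
t_q=5/2 is in segment 1 (τ=3/2); S_1(τ)=2421/2632

y_0=5 y_1=1 y_2=3 y_3=2 y_4=-4 y_5=2
S(5/2) = 2421/2632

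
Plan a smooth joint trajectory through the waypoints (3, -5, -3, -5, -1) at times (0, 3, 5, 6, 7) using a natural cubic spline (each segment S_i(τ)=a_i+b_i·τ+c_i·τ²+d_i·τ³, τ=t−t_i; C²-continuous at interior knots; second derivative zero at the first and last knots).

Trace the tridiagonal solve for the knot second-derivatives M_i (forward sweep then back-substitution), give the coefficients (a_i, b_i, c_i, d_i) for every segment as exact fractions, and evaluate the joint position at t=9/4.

Δ: Δ0=-8/3, Δ1=1, Δ2=-2, Δ3=4
row 1: diag=10, rhs=22; c'=1/5, d'=11/5
row 2: denom=6−2·1/5=28/5; d'=(-18−2·11/5)/(28/5)=-4
row 3: denom=4−1·5/28=107/28; d'=(36−1·-4)/(107/28)=1120/107
back: M3=1120/107
back: M2=-4−5/28·1120/107=-628/107
back: M1=11/5−1/5·-628/107=361/107
M: M0=0, M1=361/107, M2=-628/107, M3=1120/107, M4=0
seg 0: a=3, c=M0/2=0, d=(M1−M0)/(6·3)=361/1926, b=Δ0−h0·(2M0+M1)/6=-2795/642
seg 1: a=-5, c=M1/2=361/214, d=(M2−M1)/(6·2)=-989/1284, b=Δ1−h1·(2M1+M2)/6=227/321
seg 2: a=-3, c=M2/2=-314/107, d=(M3−M2)/(6·1)=874/321, b=Δ2−h2·(2M2+M3)/6=-574/321
seg 3: a=-5, c=M3/2=560/107, d=(M4−M3)/(6·1)=-560/321, b=Δ3−h3·(2M3+M4)/6=164/321
t_q=9/4 → seg 0, τ=9/4; S=3+-2795/642·τ+0·τ²+361/1926·τ³=-63831/13696

  seg 0: a=3 b=-2795/642 c=0 d=361/1926
  seg 1: a=-5 b=227/321 c=361/214 d=-989/1284
  seg 2: a=-3 b=-574/321 c=-314/107 d=874/321
  seg 3: a=-5 b=164/321 c=560/107 d=-560/321
S(9/4) = -63831/13696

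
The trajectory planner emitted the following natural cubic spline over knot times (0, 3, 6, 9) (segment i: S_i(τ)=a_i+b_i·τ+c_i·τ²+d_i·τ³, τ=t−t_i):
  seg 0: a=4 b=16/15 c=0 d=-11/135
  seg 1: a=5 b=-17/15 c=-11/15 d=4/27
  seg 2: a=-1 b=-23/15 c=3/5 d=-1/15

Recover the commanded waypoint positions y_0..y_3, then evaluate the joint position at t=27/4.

y_0=4 y_1=5 y_2=-1 y_3=-2
S(27/4) = -589/320

y_0 = S_0(0) = a_0 = 4
y_1 = S_1(0) = a_1 = 5
y_2 = S_2(0) = a_2 = -1
y_3 = S_2(3) = -2
t_q=27/4 is in segment 2 (τ=3/4); S_2(τ)=-589/320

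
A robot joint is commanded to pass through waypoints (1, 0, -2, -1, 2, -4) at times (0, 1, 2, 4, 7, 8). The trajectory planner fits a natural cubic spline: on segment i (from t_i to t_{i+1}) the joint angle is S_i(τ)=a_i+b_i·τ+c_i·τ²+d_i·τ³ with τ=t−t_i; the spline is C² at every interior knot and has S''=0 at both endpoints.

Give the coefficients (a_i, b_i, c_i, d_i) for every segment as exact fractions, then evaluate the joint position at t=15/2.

Δ: Δ0=-1, Δ1=-2, Δ2=1/2, Δ3=1, Δ4=-6
row 1: diag=4, rhs=-6; c'=1/4, d'=-3/2
row 2: denom=6−1·1/4=23/4; d'=(15−1·-3/2)/(23/4)=66/23
row 3: denom=10−2·8/23=214/23; d'=(3−2·66/23)/(214/23)=-63/214
row 4: denom=8−3·69/214=1505/214; d'=(-42−3·-63/214)/(1505/214)=-1257/215
back: M4=-1257/215
back: M3=-63/214−69/214·-1257/215=342/215
back: M2=66/23−8/23·342/215=498/215
back: M1=-3/2−1/4·498/215=-447/215
M: M0=0, M1=-447/215, M2=498/215, M3=342/215, M4=-1257/215, M5=0
seg 0: a=1, c=M0/2=0, d=(M1−M0)/(6·1)=-149/430, b=Δ0−h0·(2M0+M1)/6=-281/430
seg 1: a=0, c=M1/2=-447/430, d=(M2−M1)/(6·1)=63/86, b=Δ1−h1·(2M1+M2)/6=-364/215
seg 2: a=-2, c=M2/2=249/215, d=(M3−M2)/(6·2)=-13/215, b=Δ2−h2·(2M2+M3)/6=-677/430
seg 3: a=-1, c=M3/2=171/215, d=(M4−M3)/(6·3)=-533/1290, b=Δ3−h3·(2M3+M4)/6=1003/430
seg 4: a=2, c=M4/2=-1257/430, d=(M5−M4)/(6·1)=419/430, b=Δ4−h4·(2M4+M5)/6=-871/215
t_q=15/2 → seg 4, τ=1/2; S=2+-871/215·τ+-1257/430·τ²+419/430·τ³=-2183/3440

  seg 0: a=1 b=-281/430 c=0 d=-149/430
  seg 1: a=0 b=-364/215 c=-447/430 d=63/86
  seg 2: a=-2 b=-677/430 c=249/215 d=-13/215
  seg 3: a=-1 b=1003/430 c=171/215 d=-533/1290
  seg 4: a=2 b=-871/215 c=-1257/430 d=419/430
S(15/2) = -2183/3440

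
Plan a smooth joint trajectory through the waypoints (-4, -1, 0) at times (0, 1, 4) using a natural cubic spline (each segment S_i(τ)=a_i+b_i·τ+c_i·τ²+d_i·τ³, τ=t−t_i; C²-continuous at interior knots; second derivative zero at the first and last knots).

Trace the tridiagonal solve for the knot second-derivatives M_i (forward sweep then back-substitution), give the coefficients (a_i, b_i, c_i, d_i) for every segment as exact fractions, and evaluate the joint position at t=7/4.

  seg 0: a=-4 b=10/3 c=0 d=-1/3
  seg 1: a=-1 b=7/3 c=-1 d=1/9
S(7/4) = 15/64

Δ: Δ0=3, Δ1=1/3
row 1: diag=8, rhs=-16; c'=3/8, d'=-2
back: M1=-2
M: M0=0, M1=-2, M2=0
seg 0: a=-4, c=M0/2=0, d=(M1−M0)/(6·1)=-1/3, b=Δ0−h0·(2M0+M1)/6=10/3
seg 1: a=-1, c=M1/2=-1, d=(M2−M1)/(6·3)=1/9, b=Δ1−h1·(2M1+M2)/6=7/3
t_q=7/4 → seg 1, τ=3/4; S=-1+7/3·τ+-1·τ²+1/9·τ³=15/64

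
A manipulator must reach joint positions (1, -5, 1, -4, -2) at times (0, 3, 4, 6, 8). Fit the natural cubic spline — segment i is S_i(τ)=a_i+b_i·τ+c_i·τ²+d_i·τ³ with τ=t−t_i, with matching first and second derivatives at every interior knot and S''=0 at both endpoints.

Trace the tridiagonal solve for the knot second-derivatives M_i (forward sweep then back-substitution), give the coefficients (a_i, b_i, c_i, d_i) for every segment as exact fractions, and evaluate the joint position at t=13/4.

Δ: Δ0=-2, Δ1=6, Δ2=-5/2, Δ3=1
row 1: diag=8, rhs=48; c'=1/8, d'=6
row 2: denom=6−1·1/8=47/8; d'=(-51−1·6)/(47/8)=-456/47
row 3: denom=8−2·16/47=344/47; d'=(21−2·-456/47)/(344/47)=1899/344
back: M3=1899/344
back: M2=-456/47−16/47·1899/344=-498/43
back: M1=6−1/8·-498/43=1281/172
M: M0=0, M1=1281/172, M2=-498/43, M3=1899/344, M4=0
seg 0: a=1, c=M0/2=0, d=(M1−M0)/(6·3)=427/1032, b=Δ0−h0·(2M0+M1)/6=-1969/344
seg 1: a=-5, c=M1/2=1281/344, d=(M2−M1)/(6·1)=-1091/344, b=Δ1−h1·(2M1+M2)/6=937/172
seg 2: a=1, c=M2/2=-249/43, d=(M3−M2)/(6·2)=1961/1376, b=Δ2−h2·(2M2+M3)/6=1163/344
seg 3: a=-4, c=M3/2=1899/688, d=(M4−M3)/(6·2)=-633/1376, b=Δ3−h3·(2M3+M4)/6=-461/172
t_q=13/4 → seg 1, τ=1/4; S=-5+937/172·τ+1281/344·τ²+-1091/344·τ³=-76063/22016

  seg 0: a=1 b=-1969/344 c=0 d=427/1032
  seg 1: a=-5 b=937/172 c=1281/344 d=-1091/344
  seg 2: a=1 b=1163/344 c=-249/43 d=1961/1376
  seg 3: a=-4 b=-461/172 c=1899/688 d=-633/1376
S(13/4) = -76063/22016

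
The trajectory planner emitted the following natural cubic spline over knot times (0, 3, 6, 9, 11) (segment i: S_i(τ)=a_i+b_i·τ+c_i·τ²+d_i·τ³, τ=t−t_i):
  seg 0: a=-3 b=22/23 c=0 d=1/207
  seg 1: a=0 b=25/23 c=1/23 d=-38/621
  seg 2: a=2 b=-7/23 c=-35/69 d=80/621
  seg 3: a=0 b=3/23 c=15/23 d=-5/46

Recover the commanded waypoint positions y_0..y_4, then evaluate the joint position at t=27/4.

y_0 = S_0(0) = a_0 = -3
y_1 = S_1(0) = a_1 = 0
y_2 = S_2(0) = a_2 = 2
y_3 = S_3(0) = a_3 = 0
y_4 = S_3(2) = 2
t_q=27/4 is in segment 2 (τ=3/4); S_2(τ)=567/368

y_0=-3 y_1=0 y_2=2 y_3=0 y_4=2
S(27/4) = 567/368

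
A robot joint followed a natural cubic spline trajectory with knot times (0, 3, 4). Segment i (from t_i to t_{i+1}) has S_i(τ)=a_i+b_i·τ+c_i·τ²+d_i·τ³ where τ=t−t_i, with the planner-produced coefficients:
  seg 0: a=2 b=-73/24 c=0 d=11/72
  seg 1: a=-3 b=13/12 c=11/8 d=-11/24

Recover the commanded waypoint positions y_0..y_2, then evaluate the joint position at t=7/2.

y_0 = S_0(0) = a_0 = 2
y_1 = S_1(0) = a_1 = -3
y_2 = S_1(1) = -1
t_q=7/2 is in segment 1 (τ=1/2); S_1(τ)=-139/64

y_0=2 y_1=-3 y_2=-1
S(7/2) = -139/64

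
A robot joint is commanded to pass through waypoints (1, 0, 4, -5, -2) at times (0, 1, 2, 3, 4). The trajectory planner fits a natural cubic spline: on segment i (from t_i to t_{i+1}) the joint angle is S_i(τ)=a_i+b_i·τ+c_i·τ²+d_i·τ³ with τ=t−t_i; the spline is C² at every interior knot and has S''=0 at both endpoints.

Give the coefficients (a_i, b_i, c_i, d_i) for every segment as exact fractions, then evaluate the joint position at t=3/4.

  seg 0: a=1 b=-195/56 c=0 d=139/56
  seg 1: a=0 b=111/28 c=417/56 d=-415/56
  seg 2: a=4 b=-27/8 c=-207/14 d=513/56
  seg 3: a=-5 b=-153/28 c=711/56 d=-237/56
S(3/4) = -289/512

Δ: Δ0=-1, Δ1=4, Δ2=-9, Δ3=3
row 1: diag=4, rhs=30; c'=1/4, d'=15/2
row 2: denom=4−1·1/4=15/4; d'=(-78−1·15/2)/(15/4)=-114/5
row 3: denom=4−1·4/15=56/15; d'=(72−1·-114/5)/(56/15)=711/28
back: M3=711/28
back: M2=-114/5−4/15·711/28=-207/7
back: M1=15/2−1/4·-207/7=417/28
M: M0=0, M1=417/28, M2=-207/7, M3=711/28, M4=0
seg 0: a=1, c=M0/2=0, d=(M1−M0)/(6·1)=139/56, b=Δ0−h0·(2M0+M1)/6=-195/56
seg 1: a=0, c=M1/2=417/56, d=(M2−M1)/(6·1)=-415/56, b=Δ1−h1·(2M1+M2)/6=111/28
seg 2: a=4, c=M2/2=-207/14, d=(M3−M2)/(6·1)=513/56, b=Δ2−h2·(2M2+M3)/6=-27/8
seg 3: a=-5, c=M3/2=711/56, d=(M4−M3)/(6·1)=-237/56, b=Δ3−h3·(2M3+M4)/6=-153/28
t_q=3/4 → seg 0, τ=3/4; S=1+-195/56·τ+0·τ²+139/56·τ³=-289/512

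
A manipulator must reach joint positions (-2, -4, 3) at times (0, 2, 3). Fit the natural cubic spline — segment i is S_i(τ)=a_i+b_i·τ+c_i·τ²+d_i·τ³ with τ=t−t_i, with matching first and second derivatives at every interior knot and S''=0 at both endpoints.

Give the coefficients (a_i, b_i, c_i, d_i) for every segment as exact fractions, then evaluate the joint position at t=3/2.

  seg 0: a=-2 b=-11/3 c=0 d=2/3
  seg 1: a=-4 b=13/3 c=4 d=-4/3
S(3/2) = -21/4

Δ: Δ0=-1, Δ1=7
row 1: diag=6, rhs=48; c'=1/6, d'=8
back: M1=8
M: M0=0, M1=8, M2=0
seg 0: a=-2, c=M0/2=0, d=(M1−M0)/(6·2)=2/3, b=Δ0−h0·(2M0+M1)/6=-11/3
seg 1: a=-4, c=M1/2=4, d=(M2−M1)/(6·1)=-4/3, b=Δ1−h1·(2M1+M2)/6=13/3
t_q=3/2 → seg 0, τ=3/2; S=-2+-11/3·τ+0·τ²+2/3·τ³=-21/4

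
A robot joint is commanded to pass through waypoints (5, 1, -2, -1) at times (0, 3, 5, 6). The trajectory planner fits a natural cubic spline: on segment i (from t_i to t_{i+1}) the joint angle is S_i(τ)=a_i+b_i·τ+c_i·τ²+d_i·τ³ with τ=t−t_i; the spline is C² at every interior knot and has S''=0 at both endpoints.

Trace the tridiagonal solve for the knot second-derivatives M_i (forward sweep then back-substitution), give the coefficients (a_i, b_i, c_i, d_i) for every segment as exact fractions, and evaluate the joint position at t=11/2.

Δ: Δ0=-4/3, Δ1=-3/2, Δ2=1
row 1: diag=10, rhs=-1; c'=1/5, d'=-1/10
row 2: denom=6−2·1/5=28/5; d'=(15−2·-1/10)/(28/5)=19/7
back: M2=19/7
back: M1=-1/10−1/5·19/7=-9/14
M: M0=0, M1=-9/14, M2=19/7, M3=0
seg 0: a=5, c=M0/2=0, d=(M1−M0)/(6·3)=-1/28, b=Δ0−h0·(2M0+M1)/6=-85/84
seg 1: a=1, c=M1/2=-9/28, d=(M2−M1)/(6·2)=47/168, b=Δ1−h1·(2M1+M2)/6=-83/42
seg 2: a=-2, c=M2/2=19/14, d=(M3−M2)/(6·1)=-19/42, b=Δ2−h2·(2M2+M3)/6=2/21
t_q=11/2 → seg 2, τ=1/2; S=-2+2/21·τ+19/14·τ²+-19/42·τ³=-187/112

  seg 0: a=5 b=-85/84 c=0 d=-1/28
  seg 1: a=1 b=-83/42 c=-9/28 d=47/168
  seg 2: a=-2 b=2/21 c=19/14 d=-19/42
S(11/2) = -187/112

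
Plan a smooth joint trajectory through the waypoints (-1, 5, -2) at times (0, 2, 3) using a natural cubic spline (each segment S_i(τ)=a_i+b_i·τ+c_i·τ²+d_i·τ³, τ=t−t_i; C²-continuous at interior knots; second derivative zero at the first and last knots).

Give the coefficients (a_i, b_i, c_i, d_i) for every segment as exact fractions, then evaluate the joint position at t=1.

Δ: Δ0=3, Δ1=-7
row 1: diag=6, rhs=-60; c'=1/6, d'=-10
back: M1=-10
M: M0=0, M1=-10, M2=0
seg 0: a=-1, c=M0/2=0, d=(M1−M0)/(6·2)=-5/6, b=Δ0−h0·(2M0+M1)/6=19/3
seg 1: a=5, c=M1/2=-5, d=(M2−M1)/(6·1)=5/3, b=Δ1−h1·(2M1+M2)/6=-11/3
t_q=1 → seg 0, τ=1; S=-1+19/3·τ+0·τ²+-5/6·τ³=9/2

  seg 0: a=-1 b=19/3 c=0 d=-5/6
  seg 1: a=5 b=-11/3 c=-5 d=5/3
S(1) = 9/2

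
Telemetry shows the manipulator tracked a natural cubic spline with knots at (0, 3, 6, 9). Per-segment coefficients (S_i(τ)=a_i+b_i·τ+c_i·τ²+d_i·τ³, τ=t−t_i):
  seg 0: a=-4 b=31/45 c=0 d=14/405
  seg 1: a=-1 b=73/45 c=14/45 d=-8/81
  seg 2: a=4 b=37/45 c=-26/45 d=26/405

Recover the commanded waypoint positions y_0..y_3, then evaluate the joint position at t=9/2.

y_0=-4 y_1=-1 y_2=4 y_3=3
S(9/2) = 9/5

y_0 = S_0(0) = a_0 = -4
y_1 = S_1(0) = a_1 = -1
y_2 = S_2(0) = a_2 = 4
y_3 = S_2(3) = 3
t_q=9/2 is in segment 1 (τ=3/2); S_1(τ)=9/5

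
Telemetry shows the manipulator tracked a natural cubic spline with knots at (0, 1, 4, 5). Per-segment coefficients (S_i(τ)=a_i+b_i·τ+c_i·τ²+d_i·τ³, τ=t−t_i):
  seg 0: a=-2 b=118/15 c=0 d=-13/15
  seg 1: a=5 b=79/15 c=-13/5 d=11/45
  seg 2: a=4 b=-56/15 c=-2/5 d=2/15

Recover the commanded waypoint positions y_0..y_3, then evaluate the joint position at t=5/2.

y_0=-2 y_1=5 y_2=4 y_3=0
S(5/2) = 63/8

y_0 = S_0(0) = a_0 = -2
y_1 = S_1(0) = a_1 = 5
y_2 = S_2(0) = a_2 = 4
y_3 = S_2(1) = 0
t_q=5/2 is in segment 1 (τ=3/2); S_1(τ)=63/8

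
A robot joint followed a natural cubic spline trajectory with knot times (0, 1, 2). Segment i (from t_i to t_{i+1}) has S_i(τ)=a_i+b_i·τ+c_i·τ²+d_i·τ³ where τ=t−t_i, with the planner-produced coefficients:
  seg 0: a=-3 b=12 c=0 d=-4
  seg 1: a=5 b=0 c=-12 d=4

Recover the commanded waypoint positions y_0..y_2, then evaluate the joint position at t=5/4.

y_0=-3 y_1=5 y_2=-3
S(5/4) = 69/16

y_0 = S_0(0) = a_0 = -3
y_1 = S_1(0) = a_1 = 5
y_2 = S_1(1) = -3
t_q=5/4 is in segment 1 (τ=1/4); S_1(τ)=69/16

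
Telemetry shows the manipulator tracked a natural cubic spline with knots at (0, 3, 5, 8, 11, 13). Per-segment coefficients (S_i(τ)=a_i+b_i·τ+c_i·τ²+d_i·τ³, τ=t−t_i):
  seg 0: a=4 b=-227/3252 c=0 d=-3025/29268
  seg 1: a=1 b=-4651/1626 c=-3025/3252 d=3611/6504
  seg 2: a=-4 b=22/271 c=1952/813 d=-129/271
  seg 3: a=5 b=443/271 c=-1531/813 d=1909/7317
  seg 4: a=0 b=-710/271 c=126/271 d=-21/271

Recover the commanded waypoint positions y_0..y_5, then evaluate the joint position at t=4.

y_0=4 y_1=1 y_2=-4 y_3=5 y_4=0 y_5=-4
S(4) = -14539/6504

y_0 = S_0(0) = a_0 = 4
y_1 = S_1(0) = a_1 = 1
y_2 = S_2(0) = a_2 = -4
y_3 = S_3(0) = a_3 = 5
y_4 = S_4(0) = a_4 = 0
y_5 = S_4(2) = -4
t_q=4 is in segment 1 (τ=1); S_1(τ)=-14539/6504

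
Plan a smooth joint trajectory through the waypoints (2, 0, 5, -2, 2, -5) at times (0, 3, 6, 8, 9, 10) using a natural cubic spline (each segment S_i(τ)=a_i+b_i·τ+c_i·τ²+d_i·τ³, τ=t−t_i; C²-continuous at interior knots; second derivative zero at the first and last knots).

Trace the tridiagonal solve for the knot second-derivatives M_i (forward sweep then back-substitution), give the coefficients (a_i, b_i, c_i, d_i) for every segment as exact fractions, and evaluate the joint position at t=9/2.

Δ: Δ0=-2/3, Δ1=5/3, Δ2=-7/2, Δ3=4, Δ4=-7
row 1: diag=12, rhs=14; c'=1/4, d'=7/6
row 2: denom=10−3·1/4=37/4; d'=(-31−3·7/6)/(37/4)=-138/37
row 3: denom=6−2·8/37=206/37; d'=(45−2·-138/37)/(206/37)=1941/206
row 4: denom=4−1·37/206=787/206; d'=(-66−1·1941/206)/(787/206)=-15537/787
back: M4=-15537/787
back: M3=1941/206−37/206·-15537/787=10206/787
back: M2=-138/37−8/37·10206/787=-5142/787
back: M1=7/6−1/4·-5142/787=6611/2361
M: M0=0, M1=6611/2361, M2=-5142/787, M3=10206/787, M4=-15537/787, M5=0
seg 0: a=2, c=M0/2=0, d=(M1−M0)/(6·3)=6611/42498, b=Δ0−h0·(2M0+M1)/6=-3253/1574
seg 1: a=0, c=M1/2=6611/4722, d=(M2−M1)/(6·3)=-22037/42498, b=Δ1−h1·(2M1+M2)/6=1679/787
seg 2: a=5, c=M2/2=-2571/787, d=(M3−M2)/(6·2)=1279/787, b=Δ2−h2·(2M2+M3)/6=-5457/1574
seg 3: a=-2, c=M3/2=5103/787, d=(M4−M3)/(6·1)=-8581/1574, b=Δ3−h3·(2M3+M4)/6=4671/1574
seg 4: a=2, c=M4/2=-15537/1574, d=(M5−M4)/(6·1)=5179/1574, b=Δ4−h4·(2M4+M5)/6=-330/787
t_q=9/2 → seg 1, τ=3/2; S=0+1679/787·τ+6611/4722·τ²+-22037/42498·τ³=57925/12592

  seg 0: a=2 b=-3253/1574 c=0 d=6611/42498
  seg 1: a=0 b=1679/787 c=6611/4722 d=-22037/42498
  seg 2: a=5 b=-5457/1574 c=-2571/787 d=1279/787
  seg 3: a=-2 b=4671/1574 c=5103/787 d=-8581/1574
  seg 4: a=2 b=-330/787 c=-15537/1574 d=5179/1574
S(9/2) = 57925/12592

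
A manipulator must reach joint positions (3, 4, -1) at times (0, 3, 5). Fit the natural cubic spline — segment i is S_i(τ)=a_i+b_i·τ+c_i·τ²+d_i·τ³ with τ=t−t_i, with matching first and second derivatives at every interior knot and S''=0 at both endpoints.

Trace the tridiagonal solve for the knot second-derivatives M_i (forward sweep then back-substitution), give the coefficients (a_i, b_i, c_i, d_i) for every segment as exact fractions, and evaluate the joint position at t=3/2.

Δ: Δ0=1/3, Δ1=-5/2
row 1: diag=10, rhs=-17; c'=1/5, d'=-17/10
back: M1=-17/10
M: M0=0, M1=-17/10, M2=0
seg 0: a=3, c=M0/2=0, d=(M1−M0)/(6·3)=-17/180, b=Δ0−h0·(2M0+M1)/6=71/60
seg 1: a=4, c=M1/2=-17/20, d=(M2−M1)/(6·2)=17/120, b=Δ1−h1·(2M1+M2)/6=-41/30
t_q=3/2 → seg 0, τ=3/2; S=3+71/60·τ+0·τ²+-17/180·τ³=713/160

  seg 0: a=3 b=71/60 c=0 d=-17/180
  seg 1: a=4 b=-41/30 c=-17/20 d=17/120
S(3/2) = 713/160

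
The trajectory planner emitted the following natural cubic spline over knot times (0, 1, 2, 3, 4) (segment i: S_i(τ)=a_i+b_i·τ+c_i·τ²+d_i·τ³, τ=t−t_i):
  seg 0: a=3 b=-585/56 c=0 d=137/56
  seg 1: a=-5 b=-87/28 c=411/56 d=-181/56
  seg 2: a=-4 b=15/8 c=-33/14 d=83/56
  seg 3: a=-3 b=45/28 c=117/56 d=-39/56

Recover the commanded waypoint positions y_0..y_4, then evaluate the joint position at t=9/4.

y_0=3 y_1=-5 y_2=-4 y_3=-3 y_4=0
S(9/4) = -13101/3584

y_0 = S_0(0) = a_0 = 3
y_1 = S_1(0) = a_1 = -5
y_2 = S_2(0) = a_2 = -4
y_3 = S_3(0) = a_3 = -3
y_4 = S_3(1) = 0
t_q=9/4 is in segment 2 (τ=1/4); S_2(τ)=-13101/3584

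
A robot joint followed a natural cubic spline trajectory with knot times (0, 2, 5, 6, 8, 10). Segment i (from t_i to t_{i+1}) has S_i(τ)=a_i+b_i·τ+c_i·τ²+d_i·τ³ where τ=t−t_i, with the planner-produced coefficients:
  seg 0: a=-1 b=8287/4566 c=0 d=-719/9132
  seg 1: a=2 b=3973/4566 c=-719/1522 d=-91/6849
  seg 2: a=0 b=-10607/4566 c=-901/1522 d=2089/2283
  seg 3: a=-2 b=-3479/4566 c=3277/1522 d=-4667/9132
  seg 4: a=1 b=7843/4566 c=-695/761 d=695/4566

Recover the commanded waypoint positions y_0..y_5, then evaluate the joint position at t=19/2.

y_0 = S_0(0) = a_0 = -1
y_1 = S_1(0) = a_1 = 2
y_2 = S_2(0) = a_2 = 0
y_3 = S_3(0) = a_3 = -2
y_4 = S_4(0) = a_4 = 1
y_5 = S_4(2) = 2
t_q=19/2 is in segment 4 (τ=3/2); S_4(τ)=24783/12176

y_0=-1 y_1=2 y_2=0 y_3=-2 y_4=1 y_5=2
S(19/2) = 24783/12176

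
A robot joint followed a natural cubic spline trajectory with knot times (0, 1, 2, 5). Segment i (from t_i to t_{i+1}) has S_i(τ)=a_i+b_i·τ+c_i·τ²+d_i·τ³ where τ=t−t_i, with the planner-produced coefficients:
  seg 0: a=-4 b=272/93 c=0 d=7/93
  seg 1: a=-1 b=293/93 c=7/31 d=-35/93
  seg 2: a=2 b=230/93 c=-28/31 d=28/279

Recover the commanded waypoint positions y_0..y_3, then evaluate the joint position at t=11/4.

y_0 = S_0(0) = a_0 = -4
y_1 = S_1(0) = a_1 = -1
y_2 = S_2(0) = a_2 = 2
y_3 = S_2(3) = 4
t_q=11/4 is in segment 2 (τ=3/4); S_2(τ)=1681/496

y_0=-4 y_1=-1 y_2=2 y_3=4
S(11/4) = 1681/496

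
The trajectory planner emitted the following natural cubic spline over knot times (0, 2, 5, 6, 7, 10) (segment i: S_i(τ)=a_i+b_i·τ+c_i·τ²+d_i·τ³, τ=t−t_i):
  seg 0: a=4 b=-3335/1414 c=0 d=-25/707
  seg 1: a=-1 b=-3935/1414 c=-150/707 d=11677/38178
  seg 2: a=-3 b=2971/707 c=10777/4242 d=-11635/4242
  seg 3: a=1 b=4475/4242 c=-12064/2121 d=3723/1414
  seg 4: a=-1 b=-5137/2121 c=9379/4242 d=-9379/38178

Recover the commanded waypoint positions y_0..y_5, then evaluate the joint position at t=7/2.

y_0=4 y_1=-1 y_2=-3 y_3=1 y_4=-1 y_5=5
S(7/2) = -7465/1616

y_0 = S_0(0) = a_0 = 4
y_1 = S_1(0) = a_1 = -1
y_2 = S_2(0) = a_2 = -3
y_3 = S_3(0) = a_3 = 1
y_4 = S_4(0) = a_4 = -1
y_5 = S_4(3) = 5
t_q=7/2 is in segment 1 (τ=3/2); S_1(τ)=-7465/1616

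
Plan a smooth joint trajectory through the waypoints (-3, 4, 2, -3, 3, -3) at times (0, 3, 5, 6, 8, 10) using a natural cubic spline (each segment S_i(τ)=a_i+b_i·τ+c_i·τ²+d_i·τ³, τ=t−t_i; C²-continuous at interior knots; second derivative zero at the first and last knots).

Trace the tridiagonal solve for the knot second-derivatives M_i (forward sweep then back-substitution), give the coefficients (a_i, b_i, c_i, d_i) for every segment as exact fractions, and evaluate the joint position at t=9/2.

  seg 0: a=-3 b=2479/894 c=0 d=-131/2682
  seg 1: a=4 b=650/447 c=-131/298 d=-176/447
  seg 2: a=2 b=-2248/447 c=-835/298 d=2531/894
  seg 3: a=-3 b=-1913/894 c=848/149 d=-5581/3576
  seg 4: a=3 b=848/447 c=-2189/596 d=2189/3576
S(9/2) = 4605/1192

Δ: Δ0=7/3, Δ1=-1, Δ2=-5, Δ3=3, Δ4=-3
row 1: diag=10, rhs=-20; c'=1/5, d'=-2
row 2: denom=6−2·1/5=28/5; d'=(-24−2·-2)/(28/5)=-25/7
row 3: denom=6−1·5/28=163/28; d'=(48−1·-25/7)/(163/28)=1444/163
row 4: denom=8−2·56/163=1192/163; d'=(-36−2·1444/163)/(1192/163)=-2189/298
back: M4=-2189/298
back: M3=1444/163−56/163·-2189/298=1696/149
back: M2=-25/7−5/28·1696/149=-835/149
back: M1=-2−1/5·-835/149=-131/149
M: M0=0, M1=-131/149, M2=-835/149, M3=1696/149, M4=-2189/298, M5=0
seg 0: a=-3, c=M0/2=0, d=(M1−M0)/(6·3)=-131/2682, b=Δ0−h0·(2M0+M1)/6=2479/894
seg 1: a=4, c=M1/2=-131/298, d=(M2−M1)/(6·2)=-176/447, b=Δ1−h1·(2M1+M2)/6=650/447
seg 2: a=2, c=M2/2=-835/298, d=(M3−M2)/(6·1)=2531/894, b=Δ2−h2·(2M2+M3)/6=-2248/447
seg 3: a=-3, c=M3/2=848/149, d=(M4−M3)/(6·2)=-5581/3576, b=Δ3−h3·(2M3+M4)/6=-1913/894
seg 4: a=3, c=M4/2=-2189/596, d=(M5−M4)/(6·2)=2189/3576, b=Δ4−h4·(2M4+M5)/6=848/447
t_q=9/2 → seg 1, τ=3/2; S=4+650/447·τ+-131/298·τ²+-176/447·τ³=4605/1192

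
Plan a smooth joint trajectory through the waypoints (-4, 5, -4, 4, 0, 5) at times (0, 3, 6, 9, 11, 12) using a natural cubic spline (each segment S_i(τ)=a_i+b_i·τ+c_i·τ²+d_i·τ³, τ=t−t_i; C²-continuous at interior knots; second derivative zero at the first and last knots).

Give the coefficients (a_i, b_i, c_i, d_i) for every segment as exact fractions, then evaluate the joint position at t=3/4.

Δ: Δ0=3, Δ1=-3, Δ2=8/3, Δ3=-2, Δ4=5
row 1: diag=12, rhs=-36; c'=1/4, d'=-3
row 2: denom=12−3·1/4=45/4; d'=(34−3·-3)/(45/4)=172/45
row 3: denom=10−3·4/15=46/5; d'=(-28−3·172/45)/(46/5)=-296/69
row 4: denom=6−2·5/23=128/23; d'=(42−2·-296/69)/(128/23)=1745/192
back: M4=1745/192
back: M3=-296/69−5/23·1745/192=-401/64
back: M2=172/45−4/15·-401/64=791/144
back: M1=-3−1/4·791/144=-2519/576
M: M0=0, M1=-2519/576, M2=791/144, M3=-401/64, M4=1745/192, M5=0
seg 0: a=-4, c=M0/2=0, d=(M1−M0)/(6·3)=-2519/10368, b=Δ0−h0·(2M0+M1)/6=5975/1152
seg 1: a=5, c=M1/2=-2519/1152, d=(M2−M1)/(6·3)=5683/10368, b=Δ1−h1·(2M1+M2)/6=-791/576
seg 2: a=-4, c=M2/2=791/288, d=(M3−M2)/(6·3)=-6773/10368, b=Δ2−h2·(2M2+M3)/6=353/1152
seg 3: a=4, c=M3/2=-401/128, d=(M4−M3)/(6·2)=737/576, b=Δ3−h3·(2M3+M4)/6=-491/576
seg 4: a=0, c=M4/2=1745/384, d=(M5−M4)/(6·1)=-1745/1152, b=Δ4−h4·(2M4+M5)/6=1135/576
t_q=3/4 → seg 0, τ=3/4; S=-4+5975/1152·τ+0·τ²+-2519/10368·τ³=-1741/8192

  seg 0: a=-4 b=5975/1152 c=0 d=-2519/10368
  seg 1: a=5 b=-791/576 c=-2519/1152 d=5683/10368
  seg 2: a=-4 b=353/1152 c=791/288 d=-6773/10368
  seg 3: a=4 b=-491/576 c=-401/128 d=737/576
  seg 4: a=0 b=1135/576 c=1745/384 d=-1745/1152
S(3/4) = -1741/8192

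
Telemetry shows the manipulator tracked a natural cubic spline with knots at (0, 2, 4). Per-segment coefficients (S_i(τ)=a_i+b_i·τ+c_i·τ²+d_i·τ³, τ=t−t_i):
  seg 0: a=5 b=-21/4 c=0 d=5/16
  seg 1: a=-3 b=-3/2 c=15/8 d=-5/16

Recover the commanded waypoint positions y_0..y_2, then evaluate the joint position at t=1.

y_0 = S_0(0) = a_0 = 5
y_1 = S_1(0) = a_1 = -3
y_2 = S_1(2) = -1
t_q=1 is in segment 0 (τ=1); S_0(τ)=1/16

y_0=5 y_1=-3 y_2=-1
S(1) = 1/16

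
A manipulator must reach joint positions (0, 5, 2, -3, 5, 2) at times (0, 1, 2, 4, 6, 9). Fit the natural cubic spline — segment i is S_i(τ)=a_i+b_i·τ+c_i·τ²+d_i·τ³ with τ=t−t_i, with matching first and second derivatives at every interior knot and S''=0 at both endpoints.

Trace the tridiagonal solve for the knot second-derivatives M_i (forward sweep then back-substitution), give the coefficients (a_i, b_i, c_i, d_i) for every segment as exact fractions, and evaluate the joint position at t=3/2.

Δ: Δ0=5, Δ1=-3, Δ2=-5/2, Δ3=4, Δ4=-1
row 1: diag=4, rhs=-48; c'=1/4, d'=-12
row 2: denom=6−1·1/4=23/4; d'=(3−1·-12)/(23/4)=60/23
row 3: denom=8−2·8/23=168/23; d'=(39−2·60/23)/(168/23)=37/8
row 4: denom=10−2·23/84=397/42; d'=(-30−2·37/8)/(397/42)=-3297/794
back: M4=-3297/794
back: M3=37/8−23/84·-3297/794=4575/794
back: M2=60/23−8/23·4575/794=240/397
back: M1=-12−1/4·240/397=-4824/397
M: M0=0, M1=-4824/397, M2=240/397, M3=4575/794, M4=-3297/794, M5=0
seg 0: a=0, c=M0/2=0, d=(M1−M0)/(6·1)=-804/397, b=Δ0−h0·(2M0+M1)/6=2789/397
seg 1: a=5, c=M1/2=-2412/397, d=(M2−M1)/(6·1)=844/397, b=Δ1−h1·(2M1+M2)/6=377/397
seg 2: a=2, c=M2/2=120/397, d=(M3−M2)/(6·2)=1365/3176, b=Δ2−h2·(2M2+M3)/6=-1915/397
seg 3: a=-3, c=M3/2=4575/1588, d=(M4−M3)/(6·2)=-328/397, b=Δ3−h3·(2M3+M4)/6=1225/794
seg 4: a=5, c=M4/2=-3297/1588, d=(M5−M4)/(6·3)=1099/4764, b=Δ4−h4·(2M4+M5)/6=2503/794
t_q=3/2 → seg 1, τ=1/2; S=5+377/397·τ+-2412/397·τ²+844/397·τ³=1676/397

  seg 0: a=0 b=2789/397 c=0 d=-804/397
  seg 1: a=5 b=377/397 c=-2412/397 d=844/397
  seg 2: a=2 b=-1915/397 c=120/397 d=1365/3176
  seg 3: a=-3 b=1225/794 c=4575/1588 d=-328/397
  seg 4: a=5 b=2503/794 c=-3297/1588 d=1099/4764
S(3/2) = 1676/397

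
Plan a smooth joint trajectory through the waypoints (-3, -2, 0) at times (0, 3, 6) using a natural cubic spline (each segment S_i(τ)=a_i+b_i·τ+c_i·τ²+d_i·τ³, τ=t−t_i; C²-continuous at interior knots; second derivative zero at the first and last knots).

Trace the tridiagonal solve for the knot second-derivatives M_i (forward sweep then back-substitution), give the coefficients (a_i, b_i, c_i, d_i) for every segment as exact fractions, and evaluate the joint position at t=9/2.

Δ: Δ0=1/3, Δ1=2/3
row 1: diag=12, rhs=2; c'=1/4, d'=1/6
back: M1=1/6
M: M0=0, M1=1/6, M2=0
seg 0: a=-3, c=M0/2=0, d=(M1−M0)/(6·3)=1/108, b=Δ0−h0·(2M0+M1)/6=1/4
seg 1: a=-2, c=M1/2=1/12, d=(M2−M1)/(6·3)=-1/108, b=Δ1−h1·(2M1+M2)/6=1/2
t_q=9/2 → seg 1, τ=3/2; S=-2+1/2·τ+1/12·τ²+-1/108·τ³=-35/32

  seg 0: a=-3 b=1/4 c=0 d=1/108
  seg 1: a=-2 b=1/2 c=1/12 d=-1/108
S(9/2) = -35/32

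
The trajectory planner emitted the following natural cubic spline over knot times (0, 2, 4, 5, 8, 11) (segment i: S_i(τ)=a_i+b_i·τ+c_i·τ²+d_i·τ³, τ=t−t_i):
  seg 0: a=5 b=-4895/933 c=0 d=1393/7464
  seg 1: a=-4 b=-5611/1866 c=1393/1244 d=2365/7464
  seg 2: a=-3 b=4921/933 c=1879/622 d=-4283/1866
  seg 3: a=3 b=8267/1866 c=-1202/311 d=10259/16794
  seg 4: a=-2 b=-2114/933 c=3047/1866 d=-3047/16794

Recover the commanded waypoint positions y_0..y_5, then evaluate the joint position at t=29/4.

y_0=5 y_1=-4 y_2=-3 y_3=3 y_4=-2 y_5=1
S(29/4) = 14337/39808

y_0 = S_0(0) = a_0 = 5
y_1 = S_1(0) = a_1 = -4
y_2 = S_2(0) = a_2 = -3
y_3 = S_3(0) = a_3 = 3
y_4 = S_4(0) = a_4 = -2
y_5 = S_4(3) = 1
t_q=29/4 is in segment 3 (τ=9/4); S_3(τ)=14337/39808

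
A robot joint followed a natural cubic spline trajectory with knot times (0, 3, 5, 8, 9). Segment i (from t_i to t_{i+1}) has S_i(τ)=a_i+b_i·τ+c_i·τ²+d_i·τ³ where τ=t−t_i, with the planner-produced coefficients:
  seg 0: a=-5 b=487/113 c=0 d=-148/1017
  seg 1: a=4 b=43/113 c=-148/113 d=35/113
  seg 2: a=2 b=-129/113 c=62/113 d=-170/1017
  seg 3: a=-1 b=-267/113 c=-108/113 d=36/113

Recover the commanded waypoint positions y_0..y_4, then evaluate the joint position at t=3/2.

y_0=-5 y_1=4 y_2=2 y_3=-1 y_4=-4
S(3/2) = 110/113

y_0 = S_0(0) = a_0 = -5
y_1 = S_1(0) = a_1 = 4
y_2 = S_2(0) = a_2 = 2
y_3 = S_3(0) = a_3 = -1
y_4 = S_3(1) = -4
t_q=3/2 is in segment 0 (τ=3/2); S_0(τ)=110/113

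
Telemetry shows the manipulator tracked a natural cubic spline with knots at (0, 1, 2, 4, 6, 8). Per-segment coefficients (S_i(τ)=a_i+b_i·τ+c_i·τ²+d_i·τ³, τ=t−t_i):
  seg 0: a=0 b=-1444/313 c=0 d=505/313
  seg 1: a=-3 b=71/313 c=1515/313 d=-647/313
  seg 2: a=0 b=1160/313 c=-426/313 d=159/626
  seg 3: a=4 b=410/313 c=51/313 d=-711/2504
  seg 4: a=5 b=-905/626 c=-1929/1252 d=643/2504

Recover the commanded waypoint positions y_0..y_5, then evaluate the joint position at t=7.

y_0 = S_0(0) = a_0 = 0
y_1 = S_1(0) = a_1 = -3
y_2 = S_2(0) = a_2 = 0
y_3 = S_3(0) = a_3 = 4
y_4 = S_4(0) = a_4 = 5
y_5 = S_4(2) = -2
t_q=7 is in segment 4 (τ=1); S_4(τ)=5685/2504

y_0=0 y_1=-3 y_2=0 y_3=4 y_4=5 y_5=-2
S(7) = 5685/2504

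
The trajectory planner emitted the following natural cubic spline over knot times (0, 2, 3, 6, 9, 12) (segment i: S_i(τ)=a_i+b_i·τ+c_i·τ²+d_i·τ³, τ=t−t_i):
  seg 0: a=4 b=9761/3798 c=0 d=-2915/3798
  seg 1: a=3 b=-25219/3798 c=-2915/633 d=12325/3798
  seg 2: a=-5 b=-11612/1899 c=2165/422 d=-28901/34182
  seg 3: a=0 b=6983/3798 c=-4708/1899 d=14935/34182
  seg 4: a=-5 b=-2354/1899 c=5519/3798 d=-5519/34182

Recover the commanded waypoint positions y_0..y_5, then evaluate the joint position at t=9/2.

y_0=4 y_1=3 y_2=-5 y_3=0 y_4=-5 y_5=0
S(9/2) = -18509/3376

y_0 = S_0(0) = a_0 = 4
y_1 = S_1(0) = a_1 = 3
y_2 = S_2(0) = a_2 = -5
y_3 = S_3(0) = a_3 = 0
y_4 = S_4(0) = a_4 = -5
y_5 = S_4(3) = 0
t_q=9/2 is in segment 2 (τ=3/2); S_2(τ)=-18509/3376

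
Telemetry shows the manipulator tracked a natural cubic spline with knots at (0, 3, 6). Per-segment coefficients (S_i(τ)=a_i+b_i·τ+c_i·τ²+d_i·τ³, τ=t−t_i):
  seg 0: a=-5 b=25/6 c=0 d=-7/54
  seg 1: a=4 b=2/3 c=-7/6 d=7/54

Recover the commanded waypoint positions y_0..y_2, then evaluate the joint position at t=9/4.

y_0=-5 y_1=4 y_2=-1
S(9/4) = 371/128

y_0 = S_0(0) = a_0 = -5
y_1 = S_1(0) = a_1 = 4
y_2 = S_1(3) = -1
t_q=9/4 is in segment 0 (τ=9/4); S_0(τ)=371/128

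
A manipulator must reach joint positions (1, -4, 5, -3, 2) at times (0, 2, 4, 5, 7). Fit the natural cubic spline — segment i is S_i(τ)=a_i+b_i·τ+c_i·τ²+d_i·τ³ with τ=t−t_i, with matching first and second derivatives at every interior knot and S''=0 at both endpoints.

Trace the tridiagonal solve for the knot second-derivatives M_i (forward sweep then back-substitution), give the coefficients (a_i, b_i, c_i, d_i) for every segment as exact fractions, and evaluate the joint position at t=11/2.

  seg 0: a=1 b=-23/4 c=0 d=13/16
  seg 1: a=-4 b=4 c=39/8 d=-37/16
  seg 2: a=5 b=-17/4 c=-9 d=21/4
  seg 3: a=-3 b=-13/2 c=27/4 d=-9/8
S(11/2) = -301/64

Δ: Δ0=-5/2, Δ1=9/2, Δ2=-8, Δ3=5/2
row 1: diag=8, rhs=42; c'=1/4, d'=21/4
row 2: denom=6−2·1/4=11/2; d'=(-75−2·21/4)/(11/2)=-171/11
row 3: denom=6−1·2/11=64/11; d'=(63−1·-171/11)/(64/11)=27/2
back: M3=27/2
back: M2=-171/11−2/11·27/2=-18
back: M1=21/4−1/4·-18=39/4
M: M0=0, M1=39/4, M2=-18, M3=27/2, M4=0
seg 0: a=1, c=M0/2=0, d=(M1−M0)/(6·2)=13/16, b=Δ0−h0·(2M0+M1)/6=-23/4
seg 1: a=-4, c=M1/2=39/8, d=(M2−M1)/(6·2)=-37/16, b=Δ1−h1·(2M1+M2)/6=4
seg 2: a=5, c=M2/2=-9, d=(M3−M2)/(6·1)=21/4, b=Δ2−h2·(2M2+M3)/6=-17/4
seg 3: a=-3, c=M3/2=27/4, d=(M4−M3)/(6·2)=-9/8, b=Δ3−h3·(2M3+M4)/6=-13/2
t_q=11/2 → seg 3, τ=1/2; S=-3+-13/2·τ+27/4·τ²+-9/8·τ³=-301/64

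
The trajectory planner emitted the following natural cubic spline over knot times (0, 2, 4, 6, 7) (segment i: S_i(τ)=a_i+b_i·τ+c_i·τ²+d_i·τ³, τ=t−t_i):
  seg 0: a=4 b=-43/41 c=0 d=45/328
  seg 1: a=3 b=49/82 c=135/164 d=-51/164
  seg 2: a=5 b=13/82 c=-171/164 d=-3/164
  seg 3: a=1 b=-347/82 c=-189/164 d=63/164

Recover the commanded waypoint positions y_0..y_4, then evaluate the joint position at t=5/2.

y_0 = S_0(0) = a_0 = 4
y_1 = S_1(0) = a_1 = 3
y_2 = S_2(0) = a_2 = 5
y_3 = S_3(0) = a_3 = 1
y_4 = S_3(1) = -4
t_q=5/2 is in segment 1 (τ=1/2); S_1(τ)=4547/1312

y_0=4 y_1=3 y_2=5 y_3=1 y_4=-4
S(5/2) = 4547/1312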